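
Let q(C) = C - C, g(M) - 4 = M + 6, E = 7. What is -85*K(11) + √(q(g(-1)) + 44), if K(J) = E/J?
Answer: -595/11 + 2*√11 ≈ -47.458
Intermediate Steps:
g(M) = 10 + M (g(M) = 4 + (M + 6) = 4 + (6 + M) = 10 + M)
q(C) = 0
K(J) = 7/J
-85*K(11) + √(q(g(-1)) + 44) = -595/11 + √(0 + 44) = -595/11 + √44 = -85*7/11 + 2*√11 = -595/11 + 2*√11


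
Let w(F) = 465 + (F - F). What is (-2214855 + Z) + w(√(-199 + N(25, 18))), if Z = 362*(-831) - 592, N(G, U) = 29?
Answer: -2515804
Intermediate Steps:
w(F) = 465 (w(F) = 465 + 0 = 465)
Z = -301414 (Z = -300822 - 592 = -301414)
(-2214855 + Z) + w(√(-199 + N(25, 18))) = (-2214855 - 301414) + 465 = -2516269 + 465 = -2515804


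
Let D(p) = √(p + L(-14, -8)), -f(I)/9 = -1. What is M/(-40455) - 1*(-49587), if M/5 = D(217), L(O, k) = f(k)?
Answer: 49587 - √226/8091 ≈ 49587.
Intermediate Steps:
f(I) = 9 (f(I) = -9*(-1) = 9)
L(O, k) = 9
D(p) = √(9 + p) (D(p) = √(p + 9) = √(9 + p))
M = 5*√226 (M = 5*√(9 + 217) = 5*√226 ≈ 75.167)
M/(-40455) - 1*(-49587) = (5*√226)/(-40455) - 1*(-49587) = (5*√226)*(-1/40455) + 49587 = -√226/8091 + 49587 = 49587 - √226/8091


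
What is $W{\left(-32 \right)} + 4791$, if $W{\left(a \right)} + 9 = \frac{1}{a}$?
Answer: $\frac{153023}{32} \approx 4782.0$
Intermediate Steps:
$W{\left(a \right)} = -9 + \frac{1}{a}$
$W{\left(-32 \right)} + 4791 = \left(-9 + \frac{1}{-32}\right) + 4791 = \left(-9 - \frac{1}{32}\right) + 4791 = - \frac{289}{32} + 4791 = \frac{153023}{32}$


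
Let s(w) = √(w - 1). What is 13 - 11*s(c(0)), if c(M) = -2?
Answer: 13 - 11*I*√3 ≈ 13.0 - 19.053*I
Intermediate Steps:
s(w) = √(-1 + w)
13 - 11*s(c(0)) = 13 - 11*√(-1 - 2) = 13 - 11*I*√3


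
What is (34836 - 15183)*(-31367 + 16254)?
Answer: -297015789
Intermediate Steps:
(34836 - 15183)*(-31367 + 16254) = 19653*(-15113) = -297015789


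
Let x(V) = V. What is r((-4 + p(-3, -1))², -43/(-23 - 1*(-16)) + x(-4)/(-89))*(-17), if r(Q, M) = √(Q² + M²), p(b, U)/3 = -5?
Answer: -17*√50596220434/623 ≈ -6137.9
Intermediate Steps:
p(b, U) = -15 (p(b, U) = 3*(-5) = -15)
r(Q, M) = √(M² + Q²)
r((-4 + p(-3, -1))², -43/(-23 - 1*(-16)) + x(-4)/(-89))*(-17) = √((-43/(-23 - 1*(-16)) - 4/(-89))² + ((-4 - 15)²)²)*(-17) = √((-43/(-23 + 16) - 4*(-1/89))² + ((-19)²)²)*(-17) = √((-43/(-7) + 4/89)² + 361²)*(-17) = √((-43*(-⅐) + 4/89)² + 130321)*(-17) = √((43/7 + 4/89)² + 130321)*(-17) = √((3855/623)² + 130321)*(-17) = √(14861025/388129 + 130321)*(-17) = √(50596220434/388129)*(-17) = (√50596220434/623)*(-17) = -17*√50596220434/623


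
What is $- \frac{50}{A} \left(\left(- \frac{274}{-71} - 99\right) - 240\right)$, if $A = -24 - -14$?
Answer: $- \frac{118975}{71} \approx -1675.7$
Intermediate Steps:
$A = -10$ ($A = -24 + 14 = -10$)
$- \frac{50}{A} \left(\left(- \frac{274}{-71} - 99\right) - 240\right) = - \frac{50}{-10} \left(\left(- \frac{274}{-71} - 99\right) - 240\right) = \left(-50\right) \left(- \frac{1}{10}\right) \left(\left(\left(-274\right) \left(- \frac{1}{71}\right) - 99\right) - 240\right) = 5 \left(\left(\frac{274}{71} - 99\right) - 240\right) = 5 \left(- \frac{6755}{71} - 240\right) = 5 \left(- \frac{23795}{71}\right) = - \frac{118975}{71}$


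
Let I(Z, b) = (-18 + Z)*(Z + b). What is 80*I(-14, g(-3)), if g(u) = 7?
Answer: 17920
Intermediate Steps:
80*I(-14, g(-3)) = 80*((-14)**2 - 18*(-14) - 18*7 - 14*7) = 80*(196 + 252 - 126 - 98) = 80*224 = 17920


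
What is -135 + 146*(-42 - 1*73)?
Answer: -16925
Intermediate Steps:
-135 + 146*(-42 - 1*73) = -135 + 146*(-42 - 73) = -135 + 146*(-115) = -135 - 16790 = -16925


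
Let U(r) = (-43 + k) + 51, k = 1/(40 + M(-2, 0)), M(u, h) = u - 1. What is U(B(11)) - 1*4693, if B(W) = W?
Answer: -173344/37 ≈ -4685.0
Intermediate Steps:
M(u, h) = -1 + u
k = 1/37 (k = 1/(40 + (-1 - 2)) = 1/(40 - 3) = 1/37 ≈ 0.027027)
U(r) = 297/37 (U(r) = (-43 + 1/37) + 51 = -1590/37 + 51 = 297/37)
U(B(11)) - 1*4693 = 297/37 - 1*4693 = 297/37 - 4693 = -173344/37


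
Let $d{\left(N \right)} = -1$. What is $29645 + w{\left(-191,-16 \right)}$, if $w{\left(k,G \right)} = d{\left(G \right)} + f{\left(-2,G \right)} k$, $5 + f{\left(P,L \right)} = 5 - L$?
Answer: $26588$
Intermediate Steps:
$f{\left(P,L \right)} = - L$ ($f{\left(P,L \right)} = -5 - \left(-5 + L\right) = - L$)
$w{\left(k,G \right)} = -1 - G k$ ($w{\left(k,G \right)} = -1 + - G k = -1 - G k$)
$29645 + w{\left(-191,-16 \right)} = 29645 - \left(1 - -3056\right) = 29645 - 3057 = 26588$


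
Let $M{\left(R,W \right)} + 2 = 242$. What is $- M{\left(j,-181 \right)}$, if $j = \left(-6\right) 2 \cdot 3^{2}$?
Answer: $-240$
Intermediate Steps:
$j = -108$ ($j = \left(-12\right) 9 = -108$)
$M{\left(R,W \right)} = 240$ ($M{\left(R,W \right)} = -2 + 242 = 240$)
$- M{\left(j,-181 \right)} = \left(-1\right) 240 = -240$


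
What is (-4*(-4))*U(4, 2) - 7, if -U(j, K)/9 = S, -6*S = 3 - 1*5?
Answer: -55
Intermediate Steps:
S = 1/3 (S = -(3 - 1*5)/6 = -(3 - 5)/6 = -1/6*(-2) = 1/3 ≈ 0.33333)
U(j, K) = -3 (U(j, K) = -9*1/3 = -3)
(-4*(-4))*U(4, 2) - 7 = -4*(-4)*(-3) - 7 = 16*(-3) - 7 = -48 - 7 = -55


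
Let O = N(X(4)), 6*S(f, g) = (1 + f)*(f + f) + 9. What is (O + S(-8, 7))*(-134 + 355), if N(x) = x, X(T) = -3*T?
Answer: 10829/6 ≈ 1804.8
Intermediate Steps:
S(f, g) = 3/2 + f*(1 + f)/3 (S(f, g) = ((1 + f)*(f + f) + 9)/6 = ((1 + f)*(2*f) + 9)/6 = (2*f*(1 + f) + 9)/6 = (9 + 2*f*(1 + f))/6 = 3/2 + f*(1 + f)/3)
O = -12 (O = -3*4 = -12)
(O + S(-8, 7))*(-134 + 355) = (-12 + (3/2 + (1/3)*(-8) + (1/3)*(-8)**2))*(-134 + 355) = (-12 + (3/2 - 8/3 + (1/3)*64))*221 = (-12 + (3/2 - 8/3 + 64/3))*221 = (-12 + 121/6)*221 = (49/6)*221 = 10829/6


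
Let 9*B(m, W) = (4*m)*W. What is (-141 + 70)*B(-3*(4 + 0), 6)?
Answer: 2272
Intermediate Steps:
B(m, W) = 4*W*m/9 (B(m, W) = ((4*m)*W)/9 = (4*W*m)/9 = 4*W*m/9)
(-141 + 70)*B(-3*(4 + 0), 6) = (-141 + 70)*((4/9)*6*(-3*(4 + 0))) = -284*6*(-3*4)/9 = -284*6*(-12)/9 = -71*(-32) = 2272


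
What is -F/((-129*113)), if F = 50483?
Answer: 50483/14577 ≈ 3.4632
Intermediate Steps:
-F/((-129*113)) = -50483/((-129*113)) = -50483/(-14577) = -50483*(-1)/14577 = -1*(-50483/14577) = 50483/14577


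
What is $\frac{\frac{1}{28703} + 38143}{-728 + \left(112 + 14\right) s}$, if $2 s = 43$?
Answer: $\frac{1094818530}{56860643} \approx 19.254$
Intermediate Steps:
$s = \frac{43}{2}$ ($s = \frac{1}{2} \cdot 43 = \frac{43}{2} \approx 21.5$)
$\frac{\frac{1}{28703} + 38143}{-728 + \left(112 + 14\right) s} = \frac{\frac{1}{28703} + 38143}{-728 + \left(112 + 14\right) \frac{43}{2}} = \frac{\frac{1}{28703} + 38143}{-728 + 126 \cdot \frac{43}{2}} = \frac{1094818530}{28703 \left(-728 + 2709\right)} = \frac{1094818530}{28703 \cdot 1981} = \frac{1094818530}{28703} \cdot \frac{1}{1981} = \frac{1094818530}{56860643}$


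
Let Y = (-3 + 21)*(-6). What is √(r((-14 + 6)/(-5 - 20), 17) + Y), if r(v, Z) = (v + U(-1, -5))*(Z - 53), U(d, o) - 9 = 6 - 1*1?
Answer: 6*I*√433/5 ≈ 24.97*I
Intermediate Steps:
U(d, o) = 14 (U(d, o) = 9 + (6 - 1*1) = 9 + (6 - 1) = 9 + 5 = 14)
r(v, Z) = (-53 + Z)*(14 + v) (r(v, Z) = (v + 14)*(Z - 53) = (14 + v)*(-53 + Z) = (-53 + Z)*(14 + v))
Y = -108 (Y = 18*(-6) = -108)
√(r((-14 + 6)/(-5 - 20), 17) + Y) = √((-742 - 53*(-14 + 6)/(-5 - 20) + 14*17 + 17*((-14 + 6)/(-5 - 20))) - 108) = √((-742 - (-424)/(-25) + 238 + 17*(-8/(-25))) - 108) = √((-742 - (-424)*(-1)/25 + 238 + 17*(-8*(-1/25))) - 108) = √((-742 - 53*8/25 + 238 + 17*(8/25)) - 108) = √((-742 - 424/25 + 238 + 136/25) - 108) = √(-12888/25 - 108) = √(-15588/25) = 6*I*√433/5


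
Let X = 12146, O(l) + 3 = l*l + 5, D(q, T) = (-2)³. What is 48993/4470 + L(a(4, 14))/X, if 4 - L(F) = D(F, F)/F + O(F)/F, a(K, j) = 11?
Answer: 545453449/49768235 ≈ 10.960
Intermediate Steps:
D(q, T) = -8
O(l) = 2 + l² (O(l) = -3 + (l*l + 5) = -3 + (l² + 5) = -3 + (5 + l²) = 2 + l²)
L(F) = 4 + 8/F - (2 + F²)/F (L(F) = 4 - (-8/F + (2 + F²)/F) = 4 + (8/F - (2 + F²)/F) = 4 + 8/F - (2 + F²)/F)
48993/4470 + L(a(4, 14))/X = 48993/4470 + (4 - 1*11 + 6/11)/12146 = 48993*(1/4470) + (4 - 11 + 6*(1/11))*(1/12146) = 16331/1490 + (4 - 11 + 6/11)*(1/12146) = 16331/1490 - 71/11*1/12146 = 16331/1490 - 71/133606 = 545453449/49768235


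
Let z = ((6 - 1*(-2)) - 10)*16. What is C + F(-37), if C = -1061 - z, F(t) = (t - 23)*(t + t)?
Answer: 3411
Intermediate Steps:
F(t) = 2*t*(-23 + t) (F(t) = (-23 + t)*(2*t) = 2*t*(-23 + t))
z = -32 (z = ((6 + 2) - 10)*16 = (8 - 10)*16 = -2*16 = -32)
C = -1029 (C = -1061 - 1*(-32) = -1061 + 32 = -1029)
C + F(-37) = -1029 + 2*(-37)*(-23 - 37) = -1029 + 2*(-37)*(-60) = -1029 + 4440 = 3411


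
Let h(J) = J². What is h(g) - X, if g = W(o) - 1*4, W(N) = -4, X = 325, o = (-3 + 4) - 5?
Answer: -261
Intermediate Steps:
o = -4 (o = 1 - 5 = -4)
g = -8 (g = -4 - 1*4 = -4 - 4 = -8)
h(g) - X = (-8)² - 1*325 = 64 - 325 = -261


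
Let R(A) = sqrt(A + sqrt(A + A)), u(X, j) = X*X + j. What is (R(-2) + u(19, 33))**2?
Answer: (394 + sqrt(2)*sqrt(-1 + I))**2 ≈ 1.5574e+5 + 1226.0*I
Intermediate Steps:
u(X, j) = j + X**2 (u(X, j) = X**2 + j = j + X**2)
R(A) = sqrt(A + sqrt(2)*sqrt(A)) (R(A) = sqrt(A + sqrt(2*A)) = sqrt(A + sqrt(2)*sqrt(A)))
(R(-2) + u(19, 33))**2 = (sqrt(-2 + sqrt(2)*sqrt(-2)) + (33 + 19**2))**2 = (sqrt(-2 + sqrt(2)*(I*sqrt(2))) + (33 + 361))**2 = (sqrt(-2 + 2*I) + 394)**2 = (394 + sqrt(-2 + 2*I))**2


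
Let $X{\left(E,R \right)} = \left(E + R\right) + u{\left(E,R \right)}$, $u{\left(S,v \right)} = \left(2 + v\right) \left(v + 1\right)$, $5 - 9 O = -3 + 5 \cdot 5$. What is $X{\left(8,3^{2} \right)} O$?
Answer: $- \frac{2159}{9} \approx -239.89$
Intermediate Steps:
$O = - \frac{17}{9}$ ($O = \frac{5}{9} - \frac{-3 + 5 \cdot 5}{9} = \frac{5}{9} - \frac{-3 + 25}{9} = \frac{5}{9} - \frac{22}{9} = - \frac{17}{9} \approx -1.8889$)
$u{\left(S,v \right)} = \left(1 + v\right) \left(2 + v\right)$ ($u{\left(S,v \right)} = \left(2 + v\right) \left(1 + v\right) = \left(1 + v\right) \left(2 + v\right)$)
$X{\left(E,R \right)} = 2 + E + R^{2} + 4 R$ ($X{\left(E,R \right)} = \left(E + R\right) + \left(2 + R^{2} + 3 R\right) = 2 + E + R^{2} + 4 R$)
$X{\left(8,3^{2} \right)} O = \left(2 + 8 + \left(3^{2}\right)^{2} + 4 \cdot 3^{2}\right) \left(- \frac{17}{9}\right) = \left(2 + 8 + 9^{2} + 4 \cdot 9\right) \left(- \frac{17}{9}\right) = \left(2 + 8 + 81 + 36\right) \left(- \frac{17}{9}\right) = 127 \left(- \frac{17}{9}\right) = - \frac{2159}{9}$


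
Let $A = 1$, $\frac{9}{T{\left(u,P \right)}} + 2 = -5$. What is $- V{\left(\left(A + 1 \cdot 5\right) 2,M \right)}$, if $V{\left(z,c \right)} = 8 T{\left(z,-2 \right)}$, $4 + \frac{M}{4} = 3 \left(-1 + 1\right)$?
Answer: $\frac{72}{7} \approx 10.286$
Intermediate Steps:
$T{\left(u,P \right)} = - \frac{9}{7}$ ($T{\left(u,P \right)} = \frac{9}{-2 - 5} = \frac{9}{-7} = 9 \left(- \frac{1}{7}\right) = - \frac{9}{7}$)
$M = -16$ ($M = -16 + 4 \cdot 3 \left(-1 + 1\right) = -16 + 4 \cdot 3 \cdot 0 = -16 + 4 \cdot 0 = -16 + 0 = -16$)
$V{\left(z,c \right)} = - \frac{72}{7}$ ($V{\left(z,c \right)} = 8 \left(- \frac{9}{7}\right) = - \frac{72}{7}$)
$- V{\left(\left(A + 1 \cdot 5\right) 2,M \right)} = \left(-1\right) \left(- \frac{72}{7}\right) = \frac{72}{7}$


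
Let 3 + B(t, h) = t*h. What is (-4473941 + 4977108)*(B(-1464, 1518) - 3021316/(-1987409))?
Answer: -2222350422486385793/1987409 ≈ -1.1182e+12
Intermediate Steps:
B(t, h) = -3 + h*t (B(t, h) = -3 + t*h = -3 + h*t)
(-4473941 + 4977108)*(B(-1464, 1518) - 3021316/(-1987409)) = (-4473941 + 4977108)*((-3 + 1518*(-1464)) - 3021316/(-1987409)) = 503167*((-3 - 2222352) - 3021316*(-1/1987409)) = 503167*(-2222355 + 3021316/1987409) = 503167*(-4416725306879/1987409) = -2222350422486385793/1987409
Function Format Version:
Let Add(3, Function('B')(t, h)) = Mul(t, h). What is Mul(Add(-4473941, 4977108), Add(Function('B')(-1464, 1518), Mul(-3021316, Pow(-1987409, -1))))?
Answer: Rational(-2222350422486385793, 1987409) ≈ -1.1182e+12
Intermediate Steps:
Function('B')(t, h) = Add(-3, Mul(h, t)) (Function('B')(t, h) = Add(-3, Mul(t, h)) = Add(-3, Mul(h, t)))
Mul(Add(-4473941, 4977108), Add(Function('B')(-1464, 1518), Mul(-3021316, Pow(-1987409, -1)))) = Mul(Add(-4473941, 4977108), Add(Add(-3, Mul(1518, -1464)), Mul(-3021316, Pow(-1987409, -1)))) = Mul(503167, Add(Add(-3, -2222352), Mul(-3021316, Rational(-1, 1987409)))) = Mul(503167, Add(-2222355, Rational(3021316, 1987409))) = Mul(503167, Rational(-4416725306879, 1987409)) = Rational(-2222350422486385793, 1987409)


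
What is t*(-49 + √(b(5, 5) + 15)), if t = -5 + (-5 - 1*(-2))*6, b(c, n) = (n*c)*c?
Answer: 1127 - 46*√35 ≈ 854.86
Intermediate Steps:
b(c, n) = n*c² (b(c, n) = (c*n)*c = n*c²)
t = -23 (t = -5 + (-5 + 2)*6 = -5 - 3*6 = -5 - 18 = -23)
t*(-49 + √(b(5, 5) + 15)) = -23*(-49 + √(5*5² + 15)) = -23*(-49 + √(5*25 + 15)) = -23*(-49 + √(125 + 15)) = -23*(-49 + √140) = -23*(-49 + 2*√35) = 1127 - 46*√35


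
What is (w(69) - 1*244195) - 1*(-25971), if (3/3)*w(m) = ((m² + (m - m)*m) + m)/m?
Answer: -218154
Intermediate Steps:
w(m) = (m + m²)/m (w(m) = ((m² + (m - m)*m) + m)/m = ((m² + 0*m) + m)/m = ((m² + 0) + m)/m = (m² + m)/m = (m + m²)/m)
(w(69) - 1*244195) - 1*(-25971) = ((1 + 69) - 1*244195) - 1*(-25971) = (70 - 244195) + 25971 = -244125 + 25971 = -218154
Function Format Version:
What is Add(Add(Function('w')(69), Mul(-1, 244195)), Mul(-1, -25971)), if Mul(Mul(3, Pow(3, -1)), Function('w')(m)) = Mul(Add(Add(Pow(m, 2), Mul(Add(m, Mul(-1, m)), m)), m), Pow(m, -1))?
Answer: -218154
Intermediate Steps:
Function('w')(m) = Mul(Pow(m, -1), Add(m, Pow(m, 2))) (Function('w')(m) = Mul(Add(Add(Pow(m, 2), Mul(Add(m, Mul(-1, m)), m)), m), Pow(m, -1)) = Mul(Add(Add(Pow(m, 2), Mul(0, m)), m), Pow(m, -1)) = Mul(Add(Add(Pow(m, 2), 0), m), Pow(m, -1)) = Mul(Add(Pow(m, 2), m), Pow(m, -1)) = Mul(Add(m, Pow(m, 2)), Pow(m, -1)) = Mul(Pow(m, -1), Add(m, Pow(m, 2))))
Add(Add(Function('w')(69), Mul(-1, 244195)), Mul(-1, -25971)) = Add(Add(Add(1, 69), Mul(-1, 244195)), Mul(-1, -25971)) = Add(Add(70, -244195), 25971) = Add(-244125, 25971) = -218154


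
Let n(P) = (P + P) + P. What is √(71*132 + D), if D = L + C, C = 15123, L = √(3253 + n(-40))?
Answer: √(24495 + √3133) ≈ 156.69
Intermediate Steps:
n(P) = 3*P (n(P) = 2*P + P = 3*P)
L = √3133 (L = √(3253 + 3*(-40)) = √(3253 - 120) = √3133 ≈ 55.973)
D = 15123 + √3133 (D = √3133 + 15123 = 15123 + √3133 ≈ 15179.)
√(71*132 + D) = √(71*132 + (15123 + √3133)) = √(9372 + (15123 + √3133)) = √(24495 + √3133)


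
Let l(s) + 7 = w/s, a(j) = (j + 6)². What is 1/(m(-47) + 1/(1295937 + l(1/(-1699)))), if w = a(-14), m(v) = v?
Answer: -1187194/55798117 ≈ -0.021277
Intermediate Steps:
a(j) = (6 + j)²
w = 64 (w = (6 - 14)² = (-8)² = 64)
l(s) = -7 + 64/s
1/(m(-47) + 1/(1295937 + l(1/(-1699)))) = 1/(-47 + 1/(1295937 + (-7 + 64/(1/(-1699))))) = 1/(-47 + 1/(1295937 + (-7 + 64/(-1/1699)))) = 1/(-47 + 1/(1295937 + (-7 + 64*(-1699)))) = 1/(-47 + 1/(1295937 + (-7 - 108736))) = 1/(-47 + 1/(1295937 - 108743)) = 1/(-47 + 1/1187194) = 1/(-55798117/1187194) = -1187194/55798117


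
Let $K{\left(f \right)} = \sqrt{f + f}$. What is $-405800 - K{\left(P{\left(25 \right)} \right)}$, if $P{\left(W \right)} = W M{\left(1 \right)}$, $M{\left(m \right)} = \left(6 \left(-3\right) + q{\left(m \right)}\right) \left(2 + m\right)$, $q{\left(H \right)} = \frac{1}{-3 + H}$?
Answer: $-405800 - 5 i \sqrt{111} \approx -4.058 \cdot 10^{5} - 52.678 i$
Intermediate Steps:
$M{\left(m \right)} = \left(-18 + \frac{1}{-3 + m}\right) \left(2 + m\right)$ ($M{\left(m \right)} = \left(6 \left(-3\right) + \frac{1}{-3 + m}\right) \left(2 + m\right) = \left(-18 + \frac{1}{-3 + m}\right) \left(2 + m\right)$)
$P{\left(W \right)} = - \frac{111 W}{2}$ ($P{\left(W \right)} = W \frac{110 - 18 \cdot 1^{2} + 19 \cdot 1}{-3 + 1} = W \frac{110 - 18 + 19}{-2} = W \left(- \frac{110 - 18 + 19}{2}\right) = W \left(\left(- \frac{1}{2}\right) 111\right) = W \left(- \frac{111}{2}\right) = - \frac{111 W}{2}$)
$K{\left(f \right)} = \sqrt{2} \sqrt{f}$ ($K{\left(f \right)} = \sqrt{2 f} = \sqrt{2} \sqrt{f}$)
$-405800 - K{\left(P{\left(25 \right)} \right)} = -405800 - \sqrt{2} \sqrt{\left(- \frac{111}{2}\right) 25} = -405800 - \sqrt{2} \sqrt{- \frac{2775}{2}} = -405800 - \sqrt{2} \frac{5 i \sqrt{222}}{2} = -405800 - 5 i \sqrt{111}$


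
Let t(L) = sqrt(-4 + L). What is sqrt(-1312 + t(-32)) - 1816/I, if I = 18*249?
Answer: -908/2241 + sqrt(-1312 + 6*I) ≈ -0.32235 + 36.222*I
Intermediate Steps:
I = 4482
sqrt(-1312 + t(-32)) - 1816/I = sqrt(-1312 + sqrt(-4 - 32)) - 1816/4482 = sqrt(-1312 + sqrt(-36)) - 1816/4482 = sqrt(-1312 + 6*I) - 1*908/2241 = sqrt(-1312 + 6*I) - 908/2241 = -908/2241 + sqrt(-1312 + 6*I)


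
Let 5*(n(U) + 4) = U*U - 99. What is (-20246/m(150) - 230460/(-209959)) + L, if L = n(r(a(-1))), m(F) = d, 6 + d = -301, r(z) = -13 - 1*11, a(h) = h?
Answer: 51064943411/322287065 ≈ 158.45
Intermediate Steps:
r(z) = -24 (r(z) = -13 - 11 = -24)
n(U) = -119/5 + U²/5 (n(U) = -4 + (U*U - 99)/5 = -4 + (U² - 99)/5 = -4 + (-99 + U²)/5 = -4 + (-99/5 + U²/5) = -119/5 + U²/5)
d = -307 (d = -6 - 301 = -307)
m(F) = -307
L = 457/5 (L = -119/5 + (⅕)*(-24)² = -119/5 + (⅕)*576 = -119/5 + 576/5 = 457/5 ≈ 91.400)
(-20246/m(150) - 230460/(-209959)) + L = (-20246/(-307) - 230460/(-209959)) + 457/5 = (-20246*(-1/307) - 230460*(-1/209959)) + 457/5 = (20246/307 + 230460/209959) + 457/5 = 4321581134/64457413 + 457/5 = 51064943411/322287065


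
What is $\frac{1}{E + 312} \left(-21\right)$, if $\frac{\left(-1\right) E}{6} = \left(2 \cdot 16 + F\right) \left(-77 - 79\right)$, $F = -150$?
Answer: $\frac{7}{36712} \approx 0.00019067$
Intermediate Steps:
$E = -110448$ ($E = - 6 \left(2 \cdot 16 - 150\right) \left(-77 - 79\right) = - 6 \left(32 - 150\right) \left(-156\right) = - 6 \left(\left(-118\right) \left(-156\right)\right) = \left(-6\right) 18408 = -110448$)
$\frac{1}{E + 312} \left(-21\right) = \frac{1}{-110448 + 312} \left(-21\right) = \frac{1}{-110136} \left(-21\right) = \left(- \frac{1}{110136}\right) \left(-21\right) = \frac{7}{36712}$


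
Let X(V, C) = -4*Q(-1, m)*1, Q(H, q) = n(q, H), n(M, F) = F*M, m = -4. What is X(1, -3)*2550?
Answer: -40800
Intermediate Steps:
Q(H, q) = H*q
X(V, C) = -16 (X(V, C) = -(-4)*(-4)*1 = -4*4*1 = -16*1 = -16)
X(1, -3)*2550 = -16*2550 = -40800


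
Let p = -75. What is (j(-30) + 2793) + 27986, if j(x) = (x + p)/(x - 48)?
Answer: 800289/26 ≈ 30780.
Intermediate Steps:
j(x) = (-75 + x)/(-48 + x) (j(x) = (x - 75)/(x - 48) = (-75 + x)/(-48 + x))
(j(-30) + 2793) + 27986 = ((-75 - 30)/(-48 - 30) + 2793) + 27986 = (-105/(-78) + 2793) + 27986 = (-1/78*(-105) + 2793) + 27986 = (35/26 + 2793) + 27986 = 72653/26 + 27986 = 800289/26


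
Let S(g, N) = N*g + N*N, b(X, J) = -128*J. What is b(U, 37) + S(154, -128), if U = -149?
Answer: -8064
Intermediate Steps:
S(g, N) = N² + N*g (S(g, N) = N*g + N² = N² + N*g)
b(U, 37) + S(154, -128) = -128*37 - 128*(-128 + 154) = -4736 - 128*26 = -4736 - 3328 = -8064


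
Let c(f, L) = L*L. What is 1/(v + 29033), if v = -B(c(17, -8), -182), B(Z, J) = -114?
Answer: 1/29147 ≈ 3.4309e-5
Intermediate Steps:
c(f, L) = L**2
v = 114 (v = -1*(-114) = 114)
1/(v + 29033) = 1/(114 + 29033) = 1/29147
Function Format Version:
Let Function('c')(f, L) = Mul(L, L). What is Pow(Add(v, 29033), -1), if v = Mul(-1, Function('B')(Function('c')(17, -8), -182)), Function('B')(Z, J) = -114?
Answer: Rational(1, 29147) ≈ 3.4309e-5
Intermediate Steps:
Function('c')(f, L) = Pow(L, 2)
v = 114 (v = Mul(-1, -114) = 114)
Pow(Add(v, 29033), -1) = Pow(Add(114, 29033), -1) = Pow(29147, -1) = Rational(1, 29147)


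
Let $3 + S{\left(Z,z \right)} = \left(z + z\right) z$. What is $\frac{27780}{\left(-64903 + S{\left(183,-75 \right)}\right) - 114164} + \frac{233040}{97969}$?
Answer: $\frac{606453233}{274019293} \approx 2.2132$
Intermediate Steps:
$S{\left(Z,z \right)} = -3 + 2 z^{2}$ ($S{\left(Z,z \right)} = -3 + \left(z + z\right) z = -3 + 2 z z = -3 + 2 z^{2}$)
$\frac{27780}{\left(-64903 + S{\left(183,-75 \right)}\right) - 114164} + \frac{233040}{97969} = \frac{27780}{\left(-64903 - \left(3 - 2 \left(-75\right)^{2}\right)\right) - 114164} + \frac{233040}{97969} = \frac{27780}{\left(-64903 + \left(-3 + 2 \cdot 5625\right)\right) - 114164} + 233040 \cdot \frac{1}{97969} = \frac{27780}{\left(-64903 + \left(-3 + 11250\right)\right) - 114164} + \frac{233040}{97969} = \frac{27780}{\left(-64903 + 11247\right) - 114164} + \frac{233040}{97969} = \frac{27780}{-53656 - 114164} + \frac{233040}{97969} = \frac{27780}{-167820} + \frac{233040}{97969} = 27780 \left(- \frac{1}{167820}\right) + \frac{233040}{97969} = - \frac{463}{2797} + \frac{233040}{97969} = \frac{606453233}{274019293}$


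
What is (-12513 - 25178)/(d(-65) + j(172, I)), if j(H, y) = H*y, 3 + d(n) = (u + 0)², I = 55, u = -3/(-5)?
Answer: -942275/236434 ≈ -3.9854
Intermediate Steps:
u = ⅗ (u = -3*(-⅕) = ⅗ ≈ 0.60000)
d(n) = -66/25 (d(n) = -3 + (⅗ + 0)² = -3 + (⅗)² = -3 + 9/25 = -66/25)
(-12513 - 25178)/(d(-65) + j(172, I)) = (-12513 - 25178)/(-66/25 + 172*55) = -37691/(-66/25 + 9460) = -37691/236434/25 = -37691*25/236434 = -942275/236434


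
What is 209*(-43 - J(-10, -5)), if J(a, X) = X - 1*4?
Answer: -7106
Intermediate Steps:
J(a, X) = -4 + X (J(a, X) = X - 4 = -4 + X)
209*(-43 - J(-10, -5)) = 209*(-43 - (-4 - 5)) = 209*(-43 - 1*(-9)) = 209*(-43 + 9) = 209*(-34) = -7106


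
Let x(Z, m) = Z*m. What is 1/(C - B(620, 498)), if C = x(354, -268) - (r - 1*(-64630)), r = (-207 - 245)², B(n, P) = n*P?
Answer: -1/672566 ≈ -1.4868e-6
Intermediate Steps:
B(n, P) = P*n
r = 204304 (r = (-452)² = 204304)
C = -363806 (C = 354*(-268) - (204304 - 1*(-64630)) = -94872 - (204304 + 64630) = -94872 - 1*268934 = -94872 - 268934 = -363806)
1/(C - B(620, 498)) = 1/(-363806 - 498*620) = 1/(-363806 - 1*308760) = 1/(-363806 - 308760) = 1/(-672566) = -1/672566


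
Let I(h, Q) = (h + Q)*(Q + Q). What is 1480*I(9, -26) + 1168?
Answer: 1309488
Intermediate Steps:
I(h, Q) = 2*Q*(Q + h) (I(h, Q) = (Q + h)*(2*Q) = 2*Q*(Q + h))
1480*I(9, -26) + 1168 = 1480*(2*(-26)*(-26 + 9)) + 1168 = 1480*(2*(-26)*(-17)) + 1168 = 1480*884 + 1168 = 1308320 + 1168 = 1309488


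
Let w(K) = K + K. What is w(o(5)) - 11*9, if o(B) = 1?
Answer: -97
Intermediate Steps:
w(K) = 2*K
w(o(5)) - 11*9 = 2*1 - 11*9 = 2 - 99 = -97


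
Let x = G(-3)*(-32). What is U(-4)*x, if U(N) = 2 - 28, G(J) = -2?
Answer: -1664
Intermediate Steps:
x = 64 (x = -2*(-32) = 64)
U(N) = -26
U(-4)*x = -26*64 = -1664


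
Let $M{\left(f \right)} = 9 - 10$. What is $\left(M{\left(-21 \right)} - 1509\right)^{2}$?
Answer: $2280100$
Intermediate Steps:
$M{\left(f \right)} = -1$ ($M{\left(f \right)} = 9 - 10 = -1$)
$\left(M{\left(-21 \right)} - 1509\right)^{2} = \left(-1 - 1509\right)^{2} = \left(-1510\right)^{2} = 2280100$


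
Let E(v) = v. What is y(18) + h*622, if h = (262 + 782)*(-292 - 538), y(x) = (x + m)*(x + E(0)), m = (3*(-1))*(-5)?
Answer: -538974846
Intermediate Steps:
m = 15 (m = -3*(-5) = 15)
y(x) = x*(15 + x) (y(x) = (x + 15)*(x + 0) = (15 + x)*x = x*(15 + x))
h = -866520 (h = 1044*(-830) = -866520)
y(18) + h*622 = 18*(15 + 18) - 866520*622 = 18*33 - 538975440 = 594 - 538975440 = -538974846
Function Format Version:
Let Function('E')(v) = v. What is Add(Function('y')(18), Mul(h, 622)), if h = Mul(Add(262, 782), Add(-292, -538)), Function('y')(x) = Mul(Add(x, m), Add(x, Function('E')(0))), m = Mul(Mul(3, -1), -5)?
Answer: -538974846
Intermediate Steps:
m = 15 (m = Mul(-3, -5) = 15)
Function('y')(x) = Mul(x, Add(15, x)) (Function('y')(x) = Mul(Add(x, 15), Add(x, 0)) = Mul(Add(15, x), x) = Mul(x, Add(15, x)))
h = -866520 (h = Mul(1044, -830) = -866520)
Add(Function('y')(18), Mul(h, 622)) = Add(Mul(18, Add(15, 18)), Mul(-866520, 622)) = Add(Mul(18, 33), -538975440) = Add(594, -538975440) = -538974846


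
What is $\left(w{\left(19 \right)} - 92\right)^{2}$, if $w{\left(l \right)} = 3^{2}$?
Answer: $6889$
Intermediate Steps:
$w{\left(l \right)} = 9$
$\left(w{\left(19 \right)} - 92\right)^{2} = \left(9 - 92\right)^{2} = \left(-83\right)^{2} = 6889$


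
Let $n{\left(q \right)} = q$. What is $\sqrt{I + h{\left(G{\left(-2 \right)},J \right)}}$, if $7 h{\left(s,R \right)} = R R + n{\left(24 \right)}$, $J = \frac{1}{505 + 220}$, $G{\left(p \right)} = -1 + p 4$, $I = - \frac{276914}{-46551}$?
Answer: $\frac{\sqrt{10680869990481693}}{33749475} \approx 3.0622$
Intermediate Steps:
$I = \frac{276914}{46551}$ ($I = \left(-276914\right) \left(- \frac{1}{46551}\right) = \frac{276914}{46551} \approx 5.9486$)
$G{\left(p \right)} = -1 + 4 p$
$J = \frac{1}{725} \approx 0.0013793$
$h{\left(s,R \right)} = \frac{24}{7} + \frac{R^{2}}{7}$ ($h{\left(s,R \right)} = \frac{R R + 24}{7} = \frac{R^{2} + 24}{7} = \frac{24 + R^{2}}{7} = \frac{24}{7} + \frac{R^{2}}{7}$)
$\sqrt{I + h{\left(G{\left(-2 \right)},J \right)}} = \sqrt{\frac{276914}{46551} + \left(\frac{24}{7} + \frac{1}{7 \cdot 525625}\right)} = \sqrt{\frac{276914}{46551} + \left(\frac{24}{7} + \frac{1}{7} \cdot \frac{1}{525625}\right)} = \sqrt{\frac{276914}{46551} + \left(\frac{24}{7} + \frac{1}{3679375}\right)} = \sqrt{\frac{276914}{46551} + \frac{1802143}{525625}} = \sqrt{\frac{229444480043}{24468369375}} = \frac{\sqrt{10680869990481693}}{33749475}$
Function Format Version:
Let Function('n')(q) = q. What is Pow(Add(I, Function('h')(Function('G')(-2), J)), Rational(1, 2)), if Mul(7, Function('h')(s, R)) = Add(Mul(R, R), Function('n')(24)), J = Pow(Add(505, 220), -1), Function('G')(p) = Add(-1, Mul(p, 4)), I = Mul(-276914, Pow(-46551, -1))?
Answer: Mul(Rational(1, 33749475), Pow(10680869990481693, Rational(1, 2))) ≈ 3.0622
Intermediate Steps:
I = Rational(276914, 46551) (I = Mul(-276914, Rational(-1, 46551)) = Rational(276914, 46551) ≈ 5.9486)
Function('G')(p) = Add(-1, Mul(4, p))
J = Rational(1, 725) (J = Pow(725, -1) = Rational(1, 725) ≈ 0.0013793)
Function('h')(s, R) = Add(Rational(24, 7), Mul(Rational(1, 7), Pow(R, 2))) (Function('h')(s, R) = Mul(Rational(1, 7), Add(Mul(R, R), 24)) = Mul(Rational(1, 7), Add(Pow(R, 2), 24)) = Mul(Rational(1, 7), Add(24, Pow(R, 2))) = Add(Rational(24, 7), Mul(Rational(1, 7), Pow(R, 2))))
Pow(Add(I, Function('h')(Function('G')(-2), J)), Rational(1, 2)) = Pow(Add(Rational(276914, 46551), Add(Rational(24, 7), Mul(Rational(1, 7), Pow(Rational(1, 725), 2)))), Rational(1, 2)) = Pow(Add(Rational(276914, 46551), Add(Rational(24, 7), Mul(Rational(1, 7), Rational(1, 525625)))), Rational(1, 2)) = Pow(Add(Rational(276914, 46551), Add(Rational(24, 7), Rational(1, 3679375))), Rational(1, 2)) = Pow(Add(Rational(276914, 46551), Rational(1802143, 525625)), Rational(1, 2)) = Pow(Rational(229444480043, 24468369375), Rational(1, 2)) = Mul(Rational(1, 33749475), Pow(10680869990481693, Rational(1, 2)))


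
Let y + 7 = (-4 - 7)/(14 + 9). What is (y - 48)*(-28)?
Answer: 35728/23 ≈ 1553.4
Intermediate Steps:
y = -172/23 (y = -7 + (-4 - 7)/(14 + 9) = -7 - 11/23 = -172/23 ≈ -7.4783)
(y - 48)*(-28) = (-172/23 - 48)*(-28) = -1276/23*(-28) = 35728/23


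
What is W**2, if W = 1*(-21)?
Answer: 441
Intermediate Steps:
W = -21
W**2 = (-21)**2 = 441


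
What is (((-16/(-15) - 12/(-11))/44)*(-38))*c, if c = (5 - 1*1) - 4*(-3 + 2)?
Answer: -27056/1815 ≈ -14.907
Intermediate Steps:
c = 8 (c = (5 - 1) - 4*(-1) = 4 + 4 = 8)
(((-16/(-15) - 12/(-11))/44)*(-38))*c = (((-16/(-15) - 12/(-11))/44)*(-38))*8 = (((-16*(-1/15) - 12*(-1/11))*(1/44))*(-38))*8 = (((16/15 + 12/11)*(1/44))*(-38))*8 = (((356/165)*(1/44))*(-38))*8 = ((89/1815)*(-38))*8 = -3382/1815*8 = -27056/1815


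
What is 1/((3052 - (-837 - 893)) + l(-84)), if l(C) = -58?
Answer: 1/4724 ≈ 0.00021168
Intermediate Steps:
1/((3052 - (-837 - 893)) + l(-84)) = 1/((3052 - (-837 - 893)) - 58) = 1/((3052 - 1*(-1730)) - 58) = 1/((3052 + 1730) - 58) = 1/(4782 - 58) = 1/4724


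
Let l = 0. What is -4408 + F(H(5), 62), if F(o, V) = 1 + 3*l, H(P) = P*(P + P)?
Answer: -4407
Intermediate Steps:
H(P) = 2*P² (H(P) = P*(2*P) = 2*P²)
F(o, V) = 1 (F(o, V) = 1 + 3*0 = 1 + 0 = 1)
-4408 + F(H(5), 62) = -4408 + 1 = -4407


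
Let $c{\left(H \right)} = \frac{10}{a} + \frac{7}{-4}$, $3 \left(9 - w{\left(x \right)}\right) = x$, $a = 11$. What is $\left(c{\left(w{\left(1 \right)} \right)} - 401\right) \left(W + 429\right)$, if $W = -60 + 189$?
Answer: $- \frac{4932999}{22} \approx -2.2423 \cdot 10^{5}$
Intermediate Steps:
$w{\left(x \right)} = 9 - \frac{x}{3}$
$c{\left(H \right)} = - \frac{37}{44}$ ($c{\left(H \right)} = \frac{10}{11} + \frac{7}{-4} = 10 \cdot \frac{1}{11} + 7 \left(- \frac{1}{4}\right) = \frac{10}{11} - \frac{7}{4} = - \frac{37}{44}$)
$W = 129$
$\left(c{\left(w{\left(1 \right)} \right)} - 401\right) \left(W + 429\right) = \left(- \frac{37}{44} - 401\right) \left(129 + 429\right) = \left(- \frac{17681}{44}\right) 558 = - \frac{4932999}{22}$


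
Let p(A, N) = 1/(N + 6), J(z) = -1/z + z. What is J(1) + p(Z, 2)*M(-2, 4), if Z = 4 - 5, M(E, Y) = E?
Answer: -¼ ≈ -0.25000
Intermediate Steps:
Z = -1
J(z) = z - 1/z
p(A, N) = 1/(6 + N)
J(1) + p(Z, 2)*M(-2, 4) = (1 - 1/1) - 2/(6 + 2) = (1 - 1*1) - 2/8 = (1 - 1) + (⅛)*(-2) = 0 - ¼ = -¼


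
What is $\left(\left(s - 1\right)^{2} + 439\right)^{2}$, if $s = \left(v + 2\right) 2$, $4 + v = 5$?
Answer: $215296$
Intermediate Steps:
$v = 1$ ($v = -4 + 5 = 1$)
$s = 6$ ($s = \left(1 + 2\right) 2 = 3 \cdot 2 = 6$)
$\left(\left(s - 1\right)^{2} + 439\right)^{2} = \left(\left(6 - 1\right)^{2} + 439\right)^{2} = \left(5^{2} + 439\right)^{2} = \left(25 + 439\right)^{2} = 464^{2} = 215296$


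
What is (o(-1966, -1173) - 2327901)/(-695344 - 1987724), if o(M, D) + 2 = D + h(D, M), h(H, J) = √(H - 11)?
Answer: 582269/670767 - I*√74/670767 ≈ 0.86806 - 1.2825e-5*I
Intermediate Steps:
h(H, J) = √(-11 + H)
o(M, D) = -2 + D + √(-11 + D) (o(M, D) = -2 + (D + √(-11 + D)) = -2 + D + √(-11 + D))
(o(-1966, -1173) - 2327901)/(-695344 - 1987724) = ((-2 - 1173 + √(-11 - 1173)) - 2327901)/(-695344 - 1987724) = ((-2 - 1173 + √(-1184)) - 2327901)/(-2683068) = ((-2 - 1173 + 4*I*√74) - 2327901)*(-1/2683068) = ((-1175 + 4*I*√74) - 2327901)*(-1/2683068) = (-2329076 + 4*I*√74)*(-1/2683068) = 582269/670767 - I*√74/670767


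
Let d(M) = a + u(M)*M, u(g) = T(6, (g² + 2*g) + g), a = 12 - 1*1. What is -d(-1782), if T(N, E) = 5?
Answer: 8899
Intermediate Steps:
a = 11 (a = 12 - 1 = 11)
u(g) = 5
d(M) = 11 + 5*M
-d(-1782) = -(11 + 5*(-1782)) = -(11 - 8910) = -1*(-8899) = 8899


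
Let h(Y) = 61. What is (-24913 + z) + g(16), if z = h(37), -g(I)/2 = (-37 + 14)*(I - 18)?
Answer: -24944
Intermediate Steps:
g(I) = -828 + 46*I (g(I) = -2*(-37 + 14)*(I - 18) = -(-46)*(-18 + I) = -2*(414 - 23*I) = -828 + 46*I)
z = 61
(-24913 + z) + g(16) = (-24913 + 61) + (-828 + 46*16) = -24852 + (-828 + 736) = -24852 - 92 = -24944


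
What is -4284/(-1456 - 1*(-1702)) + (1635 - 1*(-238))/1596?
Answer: -1062751/65436 ≈ -16.241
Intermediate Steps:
-4284/(-1456 - 1*(-1702)) + (1635 - 1*(-238))/1596 = -4284/(-1456 + 1702) + (1635 + 238)*(1/1596) = -4284/246 + 1873*(1/1596) = -4284*1/246 + 1873/1596 = -714/41 + 1873/1596 = -1062751/65436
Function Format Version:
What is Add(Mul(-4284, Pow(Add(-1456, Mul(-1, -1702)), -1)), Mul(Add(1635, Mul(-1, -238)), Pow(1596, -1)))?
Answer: Rational(-1062751, 65436) ≈ -16.241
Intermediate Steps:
Add(Mul(-4284, Pow(Add(-1456, Mul(-1, -1702)), -1)), Mul(Add(1635, Mul(-1, -238)), Pow(1596, -1))) = Add(Mul(-4284, Pow(Add(-1456, 1702), -1)), Mul(Add(1635, 238), Rational(1, 1596))) = Add(Mul(-4284, Pow(246, -1)), Mul(1873, Rational(1, 1596))) = Add(Mul(-4284, Rational(1, 246)), Rational(1873, 1596)) = Add(Rational(-714, 41), Rational(1873, 1596)) = Rational(-1062751, 65436)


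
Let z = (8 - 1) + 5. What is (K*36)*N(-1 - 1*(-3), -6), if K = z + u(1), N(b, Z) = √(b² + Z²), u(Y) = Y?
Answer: 936*√10 ≈ 2959.9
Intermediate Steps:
z = 12 (z = 7 + 5 = 12)
N(b, Z) = √(Z² + b²)
K = 13 (K = 12 + 1 = 13)
(K*36)*N(-1 - 1*(-3), -6) = (13*36)*√((-6)² + (-1 - 1*(-3))²) = 468*√(36 + (-1 + 3)²) = 468*√(36 + 2²) = 468*√(36 + 4) = 468*√40 = 468*(2*√10) = 936*√10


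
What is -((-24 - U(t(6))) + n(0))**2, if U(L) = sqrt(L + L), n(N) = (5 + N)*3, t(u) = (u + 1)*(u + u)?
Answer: -249 - 36*sqrt(42) ≈ -482.31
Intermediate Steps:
t(u) = 2*u*(1 + u) (t(u) = (1 + u)*(2*u) = 2*u*(1 + u))
n(N) = 15 + 3*N
U(L) = sqrt(2)*sqrt(L) (U(L) = sqrt(2*L) = sqrt(2)*sqrt(L))
-((-24 - U(t(6))) + n(0))**2 = -((-24 - sqrt(2)*sqrt(2*6*(1 + 6))) + (15 + 3*0))**2 = -((-24 - sqrt(2)*sqrt(2*6*7)) + (15 + 0))**2 = -((-24 - sqrt(2)*sqrt(84)) + 15)**2 = -((-24 - sqrt(2)*2*sqrt(21)) + 15)**2 = -((-24 - 2*sqrt(42)) + 15)**2 = -(-9 - 2*sqrt(42))**2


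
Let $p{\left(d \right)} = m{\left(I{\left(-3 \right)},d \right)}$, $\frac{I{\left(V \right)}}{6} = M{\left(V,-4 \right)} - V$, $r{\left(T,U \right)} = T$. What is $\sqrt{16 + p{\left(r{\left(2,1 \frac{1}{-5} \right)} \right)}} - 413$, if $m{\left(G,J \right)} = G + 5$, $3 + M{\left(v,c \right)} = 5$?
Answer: $-413 + \sqrt{51} \approx -405.86$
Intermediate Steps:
$M{\left(v,c \right)} = 2$ ($M{\left(v,c \right)} = -3 + 5 = 2$)
$I{\left(V \right)} = 12 - 6 V$ ($I{\left(V \right)} = 6 \left(2 - V\right) = 12 - 6 V$)
$m{\left(G,J \right)} = 5 + G$
$p{\left(d \right)} = 35$ ($p{\left(d \right)} = 5 + \left(12 - -18\right) = 5 + \left(12 + 18\right) = 5 + 30 = 35$)
$\sqrt{16 + p{\left(r{\left(2,1 \frac{1}{-5} \right)} \right)}} - 413 = \sqrt{16 + 35} - 413 = \sqrt{51} - 413 = -413 + \sqrt{51}$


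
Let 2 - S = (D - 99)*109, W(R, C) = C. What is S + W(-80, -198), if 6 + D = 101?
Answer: 240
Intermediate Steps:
D = 95 (D = -6 + 101 = 95)
S = 438 (S = 2 - (95 - 99)*109 = 2 - (-4)*109 = 2 - 1*(-436) = 2 + 436 = 438)
S + W(-80, -198) = 438 - 198 = 240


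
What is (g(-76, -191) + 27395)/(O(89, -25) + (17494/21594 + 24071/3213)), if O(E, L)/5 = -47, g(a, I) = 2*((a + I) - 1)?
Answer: -310586383233/2621443379 ≈ -118.48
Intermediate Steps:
g(a, I) = -2 + 2*I + 2*a (g(a, I) = 2*((I + a) - 1) = 2*(-1 + I + a) = -2 + 2*I + 2*a)
O(E, L) = -235 (O(E, L) = 5*(-47) = -235)
(g(-76, -191) + 27395)/(O(89, -25) + (17494/21594 + 24071/3213)) = ((-2 + 2*(-191) + 2*(-76)) + 27395)/(-235 + (17494/21594 + 24071/3213)) = ((-2 - 382 - 152) + 27395)/(-235 + (17494*(1/21594) + 24071*(1/3213))) = (-536 + 27395)/(-235 + (8747/10797 + 24071/3213)) = 26859/(-235 + 95999566/11563587) = 26859/(-2621443379/11563587) = 26859*(-11563587/2621443379) = -310586383233/2621443379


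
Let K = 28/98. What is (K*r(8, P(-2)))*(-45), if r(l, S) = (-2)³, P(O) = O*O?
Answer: 720/7 ≈ 102.86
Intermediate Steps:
P(O) = O²
K = 2/7 (K = 28*(1/98) = 2/7 ≈ 0.28571)
r(l, S) = -8
(K*r(8, P(-2)))*(-45) = ((2/7)*(-8))*(-45) = -16/7*(-45) = 720/7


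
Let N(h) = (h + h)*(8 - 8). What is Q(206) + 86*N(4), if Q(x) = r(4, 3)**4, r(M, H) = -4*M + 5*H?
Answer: 1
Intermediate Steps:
N(h) = 0 (N(h) = (2*h)*0 = 0)
Q(x) = 1 (Q(x) = (-4*4 + 5*3)**4 = (-16 + 15)**4 = (-1)**4 = 1)
Q(206) + 86*N(4) = 1 + 86*0 = 1 + 0 = 1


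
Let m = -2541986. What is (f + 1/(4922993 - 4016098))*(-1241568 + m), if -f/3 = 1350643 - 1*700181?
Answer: 6695763862094610826/906895 ≈ 7.3832e+12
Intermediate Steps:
f = -1951386 (f = -3*(1350643 - 1*700181) = -3*(1350643 - 700181) = -3*650462 = -1951386)
(f + 1/(4922993 - 4016098))*(-1241568 + m) = (-1951386 + 1/(4922993 - 4016098))*(-1241568 - 2541986) = (-1951386 + 1/906895)*(-3783554) = -1769702206469/906895*(-3783554) = 6695763862094610826/906895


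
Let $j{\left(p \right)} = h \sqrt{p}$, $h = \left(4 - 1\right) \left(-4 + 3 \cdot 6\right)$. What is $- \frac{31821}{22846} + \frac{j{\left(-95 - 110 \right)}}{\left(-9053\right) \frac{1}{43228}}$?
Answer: $- \frac{31821}{22846} - \frac{1815576 i \sqrt{205}}{9053} \approx -1.3928 - 2871.4 i$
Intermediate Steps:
$h = 42$ ($h = 3 \left(-4 + 18\right) = 3 \cdot 14 = 42$)
$j{\left(p \right)} = 42 \sqrt{p}$
$- \frac{31821}{22846} + \frac{j{\left(-95 - 110 \right)}}{\left(-9053\right) \frac{1}{43228}} = - \frac{31821}{22846} + \frac{42 \sqrt{-95 - 110}}{\left(-9053\right) \frac{1}{43228}} = \left(-31821\right) \frac{1}{22846} + \frac{42 \sqrt{-95 - 110}}{\left(-9053\right) \frac{1}{43228}} = - \frac{31821}{22846} + \frac{42 \sqrt{-205}}{- \frac{9053}{43228}} = - \frac{31821}{22846} + 42 i \sqrt{205} \left(- \frac{43228}{9053}\right) = - \frac{31821}{22846} - \frac{1815576 i \sqrt{205}}{9053}$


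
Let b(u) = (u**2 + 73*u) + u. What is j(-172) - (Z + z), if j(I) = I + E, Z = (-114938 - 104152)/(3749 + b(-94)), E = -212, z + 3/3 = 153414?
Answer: -865504223/5629 ≈ -1.5376e+5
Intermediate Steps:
z = 153413 (z = -1 + 153414 = 153413)
b(u) = u**2 + 74*u
Z = -219090/5629 (Z = (-114938 - 104152)/(3749 - 94*(74 - 94)) = -219090/(3749 - 94*(-20)) = -219090/(3749 + 1880) = -219090/5629 ≈ -38.922)
j(I) = -212 + I (j(I) = I - 212 = -212 + I)
j(-172) - (Z + z) = (-212 - 172) - (-219090/5629 + 153413) = -384 - 1*863342687/5629 = -384 - 863342687/5629 = -865504223/5629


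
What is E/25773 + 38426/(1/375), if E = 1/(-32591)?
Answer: 12103726625669249/839967843 ≈ 1.4410e+7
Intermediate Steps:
E = -1/32591 ≈ -3.0683e-5
E/25773 + 38426/(1/375) = -1/32591/25773 + 38426/(1/375) = -1/32591*1/25773 + 38426/(1/375) = -1/839967843 + 38426*375 = -1/839967843 + 14409750 = 12103726625669249/839967843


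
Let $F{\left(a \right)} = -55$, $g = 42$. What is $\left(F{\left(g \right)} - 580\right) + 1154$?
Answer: $519$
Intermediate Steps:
$\left(F{\left(g \right)} - 580\right) + 1154 = \left(-55 - 580\right) + 1154 = -635 + 1154 = 519$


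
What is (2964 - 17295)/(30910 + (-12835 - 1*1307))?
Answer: -14331/16768 ≈ -0.85466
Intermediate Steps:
(2964 - 17295)/(30910 + (-12835 - 1*1307)) = -14331/(30910 + (-12835 - 1307)) = -14331/(30910 - 14142) = -14331/16768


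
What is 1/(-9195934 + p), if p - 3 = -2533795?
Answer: -1/11729726 ≈ -8.5254e-8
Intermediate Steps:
p = -2533792 (p = 3 - 2533795 = -2533792)
1/(-9195934 + p) = 1/(-9195934 - 2533792) = 1/(-11729726) = -1/11729726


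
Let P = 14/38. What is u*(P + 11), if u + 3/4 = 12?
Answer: 2430/19 ≈ 127.89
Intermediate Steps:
u = 45/4 (u = -¾ + 12 = 45/4 ≈ 11.250)
P = 7/19 (P = 14*(1/38) = 7/19 ≈ 0.36842)
u*(P + 11) = 45*(7/19 + 11)/4 = (45/4)*(216/19) = 2430/19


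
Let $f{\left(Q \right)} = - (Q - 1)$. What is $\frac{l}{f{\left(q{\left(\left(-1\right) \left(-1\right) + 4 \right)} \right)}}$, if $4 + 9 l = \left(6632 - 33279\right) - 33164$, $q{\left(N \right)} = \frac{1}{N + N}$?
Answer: $- \frac{598150}{81} \approx -7384.6$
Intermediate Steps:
$q{\left(N \right)} = \frac{1}{2 N}$
$l = - \frac{59815}{9}$ ($l = - \frac{4}{9} + \frac{\left(6632 - 33279\right) - 33164}{9} = - \frac{4}{9} + \frac{-26647 - 33164}{9} = - \frac{4}{9} + \frac{1}{9} \left(-59811\right) = - \frac{4}{9} - \frac{19937}{3} = - \frac{59815}{9} \approx -6646.1$)
$f{\left(Q \right)} = 1 - Q$ ($f{\left(Q \right)} = - (-1 + Q) = 1 - Q$)
$\frac{l}{f{\left(q{\left(\left(-1\right) \left(-1\right) + 4 \right)} \right)}} = - \frac{59815}{9 \left(1 - \frac{1}{2 \left(\left(-1\right) \left(-1\right) + 4\right)}\right)} = - \frac{59815}{9 \left(1 - \frac{1}{2 \left(1 + 4\right)}\right)} = - \frac{59815}{9 \left(1 - \frac{1}{2 \cdot 5}\right)} = - \frac{59815}{9 \left(1 - \frac{1}{2} \cdot \frac{1}{5}\right)} = - \frac{59815}{9 \left(1 - \frac{1}{10}\right)} = - \frac{59815}{9 \cdot \frac{9}{10}} = \left(- \frac{59815}{9}\right) \frac{10}{9} = - \frac{598150}{81}$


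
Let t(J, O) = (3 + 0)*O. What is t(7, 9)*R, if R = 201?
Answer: 5427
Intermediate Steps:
t(J, O) = 3*O
t(7, 9)*R = (3*9)*201 = 27*201 = 5427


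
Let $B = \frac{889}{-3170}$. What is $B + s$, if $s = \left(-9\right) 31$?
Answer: $- \frac{885319}{3170} \approx -279.28$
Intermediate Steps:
$B = - \frac{889}{3170}$ ($B = 889 \left(- \frac{1}{3170}\right) = - \frac{889}{3170} \approx -0.28044$)
$s = -279$
$B + s = - \frac{889}{3170} - 279 = - \frac{885319}{3170}$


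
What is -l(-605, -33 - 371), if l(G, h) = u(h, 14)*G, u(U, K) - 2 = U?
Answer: -243210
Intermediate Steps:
u(U, K) = 2 + U
l(G, h) = G*(2 + h) (l(G, h) = (2 + h)*G = G*(2 + h))
-l(-605, -33 - 371) = -(-605)*(2 + (-33 - 371)) = -(-605)*(2 - 404) = -(-605)*(-402) = -1*243210 = -243210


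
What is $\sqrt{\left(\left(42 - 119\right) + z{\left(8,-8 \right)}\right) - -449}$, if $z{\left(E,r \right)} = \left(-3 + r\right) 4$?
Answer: $2 \sqrt{82} \approx 18.111$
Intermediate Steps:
$z{\left(E,r \right)} = -12 + 4 r$
$\sqrt{\left(\left(42 - 119\right) + z{\left(8,-8 \right)}\right) - -449} = \sqrt{\left(\left(42 - 119\right) + \left(-12 + 4 \left(-8\right)\right)\right) - -449} = \sqrt{\left(-77 - 44\right) + 449} = \sqrt{-121 + 449} = \sqrt{328} = 2 \sqrt{82}$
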